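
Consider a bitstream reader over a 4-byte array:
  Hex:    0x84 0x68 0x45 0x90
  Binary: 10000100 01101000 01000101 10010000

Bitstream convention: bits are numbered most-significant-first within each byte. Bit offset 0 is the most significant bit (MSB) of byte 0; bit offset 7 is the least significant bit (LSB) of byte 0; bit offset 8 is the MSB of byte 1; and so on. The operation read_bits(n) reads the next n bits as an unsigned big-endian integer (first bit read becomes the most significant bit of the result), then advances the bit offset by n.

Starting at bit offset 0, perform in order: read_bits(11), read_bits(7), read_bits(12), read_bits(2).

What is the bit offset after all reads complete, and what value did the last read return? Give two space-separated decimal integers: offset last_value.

Answer: 32 0

Derivation:
Read 1: bits[0:11] width=11 -> value=1059 (bin 10000100011); offset now 11 = byte 1 bit 3; 21 bits remain
Read 2: bits[11:18] width=7 -> value=33 (bin 0100001); offset now 18 = byte 2 bit 2; 14 bits remain
Read 3: bits[18:30] width=12 -> value=356 (bin 000101100100); offset now 30 = byte 3 bit 6; 2 bits remain
Read 4: bits[30:32] width=2 -> value=0 (bin 00); offset now 32 = byte 4 bit 0; 0 bits remain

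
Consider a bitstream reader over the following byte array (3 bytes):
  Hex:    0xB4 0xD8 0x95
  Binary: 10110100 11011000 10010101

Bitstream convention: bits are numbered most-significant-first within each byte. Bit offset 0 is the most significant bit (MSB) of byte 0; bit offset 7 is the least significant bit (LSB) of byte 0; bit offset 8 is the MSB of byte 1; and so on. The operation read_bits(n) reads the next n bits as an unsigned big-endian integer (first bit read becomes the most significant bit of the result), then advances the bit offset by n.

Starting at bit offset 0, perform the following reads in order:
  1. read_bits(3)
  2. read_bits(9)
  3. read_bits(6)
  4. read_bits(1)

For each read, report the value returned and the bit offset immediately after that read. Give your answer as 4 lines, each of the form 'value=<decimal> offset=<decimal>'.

Answer: value=5 offset=3
value=333 offset=12
value=34 offset=18
value=0 offset=19

Derivation:
Read 1: bits[0:3] width=3 -> value=5 (bin 101); offset now 3 = byte 0 bit 3; 21 bits remain
Read 2: bits[3:12] width=9 -> value=333 (bin 101001101); offset now 12 = byte 1 bit 4; 12 bits remain
Read 3: bits[12:18] width=6 -> value=34 (bin 100010); offset now 18 = byte 2 bit 2; 6 bits remain
Read 4: bits[18:19] width=1 -> value=0 (bin 0); offset now 19 = byte 2 bit 3; 5 bits remain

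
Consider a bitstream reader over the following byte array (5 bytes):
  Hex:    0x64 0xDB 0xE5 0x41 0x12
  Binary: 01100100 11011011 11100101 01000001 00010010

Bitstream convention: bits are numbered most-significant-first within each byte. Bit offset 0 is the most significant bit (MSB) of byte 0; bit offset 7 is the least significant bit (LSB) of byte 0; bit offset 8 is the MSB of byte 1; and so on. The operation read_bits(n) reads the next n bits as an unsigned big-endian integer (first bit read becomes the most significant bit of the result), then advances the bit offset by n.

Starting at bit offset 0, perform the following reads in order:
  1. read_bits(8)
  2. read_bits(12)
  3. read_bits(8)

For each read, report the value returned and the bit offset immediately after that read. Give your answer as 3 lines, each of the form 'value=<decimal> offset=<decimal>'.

Answer: value=100 offset=8
value=3518 offset=20
value=84 offset=28

Derivation:
Read 1: bits[0:8] width=8 -> value=100 (bin 01100100); offset now 8 = byte 1 bit 0; 32 bits remain
Read 2: bits[8:20] width=12 -> value=3518 (bin 110110111110); offset now 20 = byte 2 bit 4; 20 bits remain
Read 3: bits[20:28] width=8 -> value=84 (bin 01010100); offset now 28 = byte 3 bit 4; 12 bits remain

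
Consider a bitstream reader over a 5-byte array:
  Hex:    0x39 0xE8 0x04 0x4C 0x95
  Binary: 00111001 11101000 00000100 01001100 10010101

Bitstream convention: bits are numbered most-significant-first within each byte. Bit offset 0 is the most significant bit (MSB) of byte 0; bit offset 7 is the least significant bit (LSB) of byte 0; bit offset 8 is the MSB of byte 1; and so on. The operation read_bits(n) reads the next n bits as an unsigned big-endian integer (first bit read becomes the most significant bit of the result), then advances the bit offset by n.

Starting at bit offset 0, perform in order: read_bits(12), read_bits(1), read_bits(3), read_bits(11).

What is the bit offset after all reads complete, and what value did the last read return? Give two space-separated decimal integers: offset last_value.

Read 1: bits[0:12] width=12 -> value=926 (bin 001110011110); offset now 12 = byte 1 bit 4; 28 bits remain
Read 2: bits[12:13] width=1 -> value=1 (bin 1); offset now 13 = byte 1 bit 5; 27 bits remain
Read 3: bits[13:16] width=3 -> value=0 (bin 000); offset now 16 = byte 2 bit 0; 24 bits remain
Read 4: bits[16:27] width=11 -> value=34 (bin 00000100010); offset now 27 = byte 3 bit 3; 13 bits remain

Answer: 27 34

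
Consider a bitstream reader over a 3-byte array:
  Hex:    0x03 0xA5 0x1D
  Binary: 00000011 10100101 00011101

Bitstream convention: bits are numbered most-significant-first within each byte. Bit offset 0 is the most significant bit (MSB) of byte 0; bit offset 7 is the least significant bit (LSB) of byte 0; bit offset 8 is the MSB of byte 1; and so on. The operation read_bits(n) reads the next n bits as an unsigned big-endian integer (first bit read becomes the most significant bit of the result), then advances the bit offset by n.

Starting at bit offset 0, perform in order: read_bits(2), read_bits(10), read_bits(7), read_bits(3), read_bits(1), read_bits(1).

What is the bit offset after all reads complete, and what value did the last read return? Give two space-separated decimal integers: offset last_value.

Read 1: bits[0:2] width=2 -> value=0 (bin 00); offset now 2 = byte 0 bit 2; 22 bits remain
Read 2: bits[2:12] width=10 -> value=58 (bin 0000111010); offset now 12 = byte 1 bit 4; 12 bits remain
Read 3: bits[12:19] width=7 -> value=40 (bin 0101000); offset now 19 = byte 2 bit 3; 5 bits remain
Read 4: bits[19:22] width=3 -> value=7 (bin 111); offset now 22 = byte 2 bit 6; 2 bits remain
Read 5: bits[22:23] width=1 -> value=0 (bin 0); offset now 23 = byte 2 bit 7; 1 bits remain
Read 6: bits[23:24] width=1 -> value=1 (bin 1); offset now 24 = byte 3 bit 0; 0 bits remain

Answer: 24 1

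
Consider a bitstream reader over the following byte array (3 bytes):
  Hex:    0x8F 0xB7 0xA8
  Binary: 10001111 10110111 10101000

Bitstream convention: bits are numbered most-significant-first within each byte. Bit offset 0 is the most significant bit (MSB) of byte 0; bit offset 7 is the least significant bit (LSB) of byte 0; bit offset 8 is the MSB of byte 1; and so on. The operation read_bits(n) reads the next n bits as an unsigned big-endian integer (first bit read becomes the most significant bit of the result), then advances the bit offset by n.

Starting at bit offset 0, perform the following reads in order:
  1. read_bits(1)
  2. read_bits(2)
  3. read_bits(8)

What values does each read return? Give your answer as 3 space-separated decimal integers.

Read 1: bits[0:1] width=1 -> value=1 (bin 1); offset now 1 = byte 0 bit 1; 23 bits remain
Read 2: bits[1:3] width=2 -> value=0 (bin 00); offset now 3 = byte 0 bit 3; 21 bits remain
Read 3: bits[3:11] width=8 -> value=125 (bin 01111101); offset now 11 = byte 1 bit 3; 13 bits remain

Answer: 1 0 125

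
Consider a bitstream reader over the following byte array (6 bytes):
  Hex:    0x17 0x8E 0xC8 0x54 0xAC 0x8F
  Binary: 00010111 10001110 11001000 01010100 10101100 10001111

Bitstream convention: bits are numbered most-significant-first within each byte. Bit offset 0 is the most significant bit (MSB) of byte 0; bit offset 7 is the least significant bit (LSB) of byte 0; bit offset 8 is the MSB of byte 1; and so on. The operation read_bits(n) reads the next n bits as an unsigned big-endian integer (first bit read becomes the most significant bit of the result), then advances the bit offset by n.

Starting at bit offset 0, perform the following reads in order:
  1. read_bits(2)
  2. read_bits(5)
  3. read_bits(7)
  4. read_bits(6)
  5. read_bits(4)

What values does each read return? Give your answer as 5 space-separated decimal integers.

Read 1: bits[0:2] width=2 -> value=0 (bin 00); offset now 2 = byte 0 bit 2; 46 bits remain
Read 2: bits[2:7] width=5 -> value=11 (bin 01011); offset now 7 = byte 0 bit 7; 41 bits remain
Read 3: bits[7:14] width=7 -> value=99 (bin 1100011); offset now 14 = byte 1 bit 6; 34 bits remain
Read 4: bits[14:20] width=6 -> value=44 (bin 101100); offset now 20 = byte 2 bit 4; 28 bits remain
Read 5: bits[20:24] width=4 -> value=8 (bin 1000); offset now 24 = byte 3 bit 0; 24 bits remain

Answer: 0 11 99 44 8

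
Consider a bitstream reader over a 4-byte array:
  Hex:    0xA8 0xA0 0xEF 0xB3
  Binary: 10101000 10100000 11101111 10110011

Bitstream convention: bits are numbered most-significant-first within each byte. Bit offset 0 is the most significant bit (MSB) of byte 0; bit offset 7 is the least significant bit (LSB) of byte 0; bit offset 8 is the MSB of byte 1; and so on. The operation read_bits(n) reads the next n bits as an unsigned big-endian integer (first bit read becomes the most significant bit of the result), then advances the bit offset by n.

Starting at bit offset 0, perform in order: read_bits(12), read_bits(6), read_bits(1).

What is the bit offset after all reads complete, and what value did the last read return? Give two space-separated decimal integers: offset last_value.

Answer: 19 1

Derivation:
Read 1: bits[0:12] width=12 -> value=2698 (bin 101010001010); offset now 12 = byte 1 bit 4; 20 bits remain
Read 2: bits[12:18] width=6 -> value=3 (bin 000011); offset now 18 = byte 2 bit 2; 14 bits remain
Read 3: bits[18:19] width=1 -> value=1 (bin 1); offset now 19 = byte 2 bit 3; 13 bits remain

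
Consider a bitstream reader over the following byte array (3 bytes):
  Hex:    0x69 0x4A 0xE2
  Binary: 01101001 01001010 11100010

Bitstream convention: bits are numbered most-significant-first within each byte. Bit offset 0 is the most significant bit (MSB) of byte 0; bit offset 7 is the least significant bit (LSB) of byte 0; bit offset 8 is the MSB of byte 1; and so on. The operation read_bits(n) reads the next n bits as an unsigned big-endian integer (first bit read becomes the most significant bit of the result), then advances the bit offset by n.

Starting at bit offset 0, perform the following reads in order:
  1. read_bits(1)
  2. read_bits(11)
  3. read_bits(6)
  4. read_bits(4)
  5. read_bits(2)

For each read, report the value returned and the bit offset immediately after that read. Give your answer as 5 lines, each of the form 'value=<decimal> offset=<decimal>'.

Answer: value=0 offset=1
value=1684 offset=12
value=43 offset=18
value=8 offset=22
value=2 offset=24

Derivation:
Read 1: bits[0:1] width=1 -> value=0 (bin 0); offset now 1 = byte 0 bit 1; 23 bits remain
Read 2: bits[1:12] width=11 -> value=1684 (bin 11010010100); offset now 12 = byte 1 bit 4; 12 bits remain
Read 3: bits[12:18] width=6 -> value=43 (bin 101011); offset now 18 = byte 2 bit 2; 6 bits remain
Read 4: bits[18:22] width=4 -> value=8 (bin 1000); offset now 22 = byte 2 bit 6; 2 bits remain
Read 5: bits[22:24] width=2 -> value=2 (bin 10); offset now 24 = byte 3 bit 0; 0 bits remain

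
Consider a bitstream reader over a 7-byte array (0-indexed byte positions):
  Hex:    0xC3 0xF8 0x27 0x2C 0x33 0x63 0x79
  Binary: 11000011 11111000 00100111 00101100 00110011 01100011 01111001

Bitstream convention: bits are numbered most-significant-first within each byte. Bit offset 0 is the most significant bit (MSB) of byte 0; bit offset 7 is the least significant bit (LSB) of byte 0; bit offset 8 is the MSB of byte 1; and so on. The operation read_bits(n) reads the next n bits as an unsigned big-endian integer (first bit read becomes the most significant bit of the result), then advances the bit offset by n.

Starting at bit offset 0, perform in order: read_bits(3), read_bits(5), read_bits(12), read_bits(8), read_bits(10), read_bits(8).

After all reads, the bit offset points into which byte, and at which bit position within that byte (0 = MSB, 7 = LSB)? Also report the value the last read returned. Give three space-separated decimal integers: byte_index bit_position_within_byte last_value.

Answer: 5 6 216

Derivation:
Read 1: bits[0:3] width=3 -> value=6 (bin 110); offset now 3 = byte 0 bit 3; 53 bits remain
Read 2: bits[3:8] width=5 -> value=3 (bin 00011); offset now 8 = byte 1 bit 0; 48 bits remain
Read 3: bits[8:20] width=12 -> value=3970 (bin 111110000010); offset now 20 = byte 2 bit 4; 36 bits remain
Read 4: bits[20:28] width=8 -> value=114 (bin 01110010); offset now 28 = byte 3 bit 4; 28 bits remain
Read 5: bits[28:38] width=10 -> value=780 (bin 1100001100); offset now 38 = byte 4 bit 6; 18 bits remain
Read 6: bits[38:46] width=8 -> value=216 (bin 11011000); offset now 46 = byte 5 bit 6; 10 bits remain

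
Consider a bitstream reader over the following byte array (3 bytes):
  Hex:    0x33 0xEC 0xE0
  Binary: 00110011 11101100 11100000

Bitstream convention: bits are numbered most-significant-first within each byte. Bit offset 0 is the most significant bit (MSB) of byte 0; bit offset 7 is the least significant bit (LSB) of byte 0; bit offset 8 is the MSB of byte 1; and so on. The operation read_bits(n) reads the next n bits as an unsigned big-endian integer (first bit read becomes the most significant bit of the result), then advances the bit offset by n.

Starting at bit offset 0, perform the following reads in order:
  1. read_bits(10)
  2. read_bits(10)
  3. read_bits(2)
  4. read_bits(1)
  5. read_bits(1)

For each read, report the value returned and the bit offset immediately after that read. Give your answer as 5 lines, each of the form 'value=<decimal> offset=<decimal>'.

Read 1: bits[0:10] width=10 -> value=207 (bin 0011001111); offset now 10 = byte 1 bit 2; 14 bits remain
Read 2: bits[10:20] width=10 -> value=718 (bin 1011001110); offset now 20 = byte 2 bit 4; 4 bits remain
Read 3: bits[20:22] width=2 -> value=0 (bin 00); offset now 22 = byte 2 bit 6; 2 bits remain
Read 4: bits[22:23] width=1 -> value=0 (bin 0); offset now 23 = byte 2 bit 7; 1 bits remain
Read 5: bits[23:24] width=1 -> value=0 (bin 0); offset now 24 = byte 3 bit 0; 0 bits remain

Answer: value=207 offset=10
value=718 offset=20
value=0 offset=22
value=0 offset=23
value=0 offset=24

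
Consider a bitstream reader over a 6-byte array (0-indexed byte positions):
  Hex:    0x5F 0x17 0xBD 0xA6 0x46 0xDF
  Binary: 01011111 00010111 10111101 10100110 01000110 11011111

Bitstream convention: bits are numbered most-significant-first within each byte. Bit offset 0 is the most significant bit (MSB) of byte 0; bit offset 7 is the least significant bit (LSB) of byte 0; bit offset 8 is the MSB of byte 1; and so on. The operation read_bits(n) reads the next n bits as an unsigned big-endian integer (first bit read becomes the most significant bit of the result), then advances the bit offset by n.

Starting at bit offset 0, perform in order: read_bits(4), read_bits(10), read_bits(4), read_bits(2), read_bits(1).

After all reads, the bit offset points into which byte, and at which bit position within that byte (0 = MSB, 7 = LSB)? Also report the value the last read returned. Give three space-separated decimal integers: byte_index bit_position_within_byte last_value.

Read 1: bits[0:4] width=4 -> value=5 (bin 0101); offset now 4 = byte 0 bit 4; 44 bits remain
Read 2: bits[4:14] width=10 -> value=965 (bin 1111000101); offset now 14 = byte 1 bit 6; 34 bits remain
Read 3: bits[14:18] width=4 -> value=14 (bin 1110); offset now 18 = byte 2 bit 2; 30 bits remain
Read 4: bits[18:20] width=2 -> value=3 (bin 11); offset now 20 = byte 2 bit 4; 28 bits remain
Read 5: bits[20:21] width=1 -> value=1 (bin 1); offset now 21 = byte 2 bit 5; 27 bits remain

Answer: 2 5 1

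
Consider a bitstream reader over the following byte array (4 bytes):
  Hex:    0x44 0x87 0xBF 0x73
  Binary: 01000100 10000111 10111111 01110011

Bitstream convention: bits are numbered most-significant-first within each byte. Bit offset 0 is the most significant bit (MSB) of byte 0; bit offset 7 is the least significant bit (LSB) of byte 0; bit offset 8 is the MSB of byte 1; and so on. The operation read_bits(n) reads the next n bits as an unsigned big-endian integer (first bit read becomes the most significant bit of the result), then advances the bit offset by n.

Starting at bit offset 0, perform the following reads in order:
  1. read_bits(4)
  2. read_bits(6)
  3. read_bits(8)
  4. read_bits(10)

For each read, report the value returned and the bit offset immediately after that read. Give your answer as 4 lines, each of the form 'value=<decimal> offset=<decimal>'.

Read 1: bits[0:4] width=4 -> value=4 (bin 0100); offset now 4 = byte 0 bit 4; 28 bits remain
Read 2: bits[4:10] width=6 -> value=18 (bin 010010); offset now 10 = byte 1 bit 2; 22 bits remain
Read 3: bits[10:18] width=8 -> value=30 (bin 00011110); offset now 18 = byte 2 bit 2; 14 bits remain
Read 4: bits[18:28] width=10 -> value=1015 (bin 1111110111); offset now 28 = byte 3 bit 4; 4 bits remain

Answer: value=4 offset=4
value=18 offset=10
value=30 offset=18
value=1015 offset=28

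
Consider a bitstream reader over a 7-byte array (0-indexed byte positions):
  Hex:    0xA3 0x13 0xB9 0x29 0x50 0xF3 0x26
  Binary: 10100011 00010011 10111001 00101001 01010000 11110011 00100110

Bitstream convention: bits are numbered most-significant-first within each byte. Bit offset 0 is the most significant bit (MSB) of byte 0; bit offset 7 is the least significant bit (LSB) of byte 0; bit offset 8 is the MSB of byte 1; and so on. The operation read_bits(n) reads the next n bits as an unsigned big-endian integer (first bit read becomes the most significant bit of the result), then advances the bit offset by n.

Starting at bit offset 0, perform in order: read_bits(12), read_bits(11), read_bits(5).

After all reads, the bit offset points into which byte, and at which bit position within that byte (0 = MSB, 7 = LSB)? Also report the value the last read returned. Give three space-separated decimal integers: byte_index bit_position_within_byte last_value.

Read 1: bits[0:12] width=12 -> value=2609 (bin 101000110001); offset now 12 = byte 1 bit 4; 44 bits remain
Read 2: bits[12:23] width=11 -> value=476 (bin 00111011100); offset now 23 = byte 2 bit 7; 33 bits remain
Read 3: bits[23:28] width=5 -> value=18 (bin 10010); offset now 28 = byte 3 bit 4; 28 bits remain

Answer: 3 4 18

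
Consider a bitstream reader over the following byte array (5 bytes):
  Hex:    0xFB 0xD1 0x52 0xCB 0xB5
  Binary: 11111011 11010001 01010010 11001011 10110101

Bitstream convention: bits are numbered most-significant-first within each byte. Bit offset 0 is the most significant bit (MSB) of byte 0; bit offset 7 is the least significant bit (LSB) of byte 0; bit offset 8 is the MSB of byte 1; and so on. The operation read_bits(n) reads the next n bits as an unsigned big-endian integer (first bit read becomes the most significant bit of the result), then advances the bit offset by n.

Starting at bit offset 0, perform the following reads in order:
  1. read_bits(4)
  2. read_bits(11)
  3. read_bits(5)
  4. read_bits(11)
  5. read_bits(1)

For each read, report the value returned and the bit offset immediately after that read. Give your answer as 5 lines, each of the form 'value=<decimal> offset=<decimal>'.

Read 1: bits[0:4] width=4 -> value=15 (bin 1111); offset now 4 = byte 0 bit 4; 36 bits remain
Read 2: bits[4:15] width=11 -> value=1512 (bin 10111101000); offset now 15 = byte 1 bit 7; 25 bits remain
Read 3: bits[15:20] width=5 -> value=21 (bin 10101); offset now 20 = byte 2 bit 4; 20 bits remain
Read 4: bits[20:31] width=11 -> value=357 (bin 00101100101); offset now 31 = byte 3 bit 7; 9 bits remain
Read 5: bits[31:32] width=1 -> value=1 (bin 1); offset now 32 = byte 4 bit 0; 8 bits remain

Answer: value=15 offset=4
value=1512 offset=15
value=21 offset=20
value=357 offset=31
value=1 offset=32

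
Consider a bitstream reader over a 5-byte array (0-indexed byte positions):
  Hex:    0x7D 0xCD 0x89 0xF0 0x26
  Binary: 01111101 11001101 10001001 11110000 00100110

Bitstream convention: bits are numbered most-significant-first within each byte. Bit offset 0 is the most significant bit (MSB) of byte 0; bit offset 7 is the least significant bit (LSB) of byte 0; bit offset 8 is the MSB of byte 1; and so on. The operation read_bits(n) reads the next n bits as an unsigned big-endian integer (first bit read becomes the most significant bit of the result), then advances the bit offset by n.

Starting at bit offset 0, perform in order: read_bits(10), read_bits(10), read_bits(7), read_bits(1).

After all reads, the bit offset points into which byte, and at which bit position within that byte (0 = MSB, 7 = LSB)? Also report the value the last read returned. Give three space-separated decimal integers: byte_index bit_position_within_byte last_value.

Read 1: bits[0:10] width=10 -> value=503 (bin 0111110111); offset now 10 = byte 1 bit 2; 30 bits remain
Read 2: bits[10:20] width=10 -> value=216 (bin 0011011000); offset now 20 = byte 2 bit 4; 20 bits remain
Read 3: bits[20:27] width=7 -> value=79 (bin 1001111); offset now 27 = byte 3 bit 3; 13 bits remain
Read 4: bits[27:28] width=1 -> value=1 (bin 1); offset now 28 = byte 3 bit 4; 12 bits remain

Answer: 3 4 1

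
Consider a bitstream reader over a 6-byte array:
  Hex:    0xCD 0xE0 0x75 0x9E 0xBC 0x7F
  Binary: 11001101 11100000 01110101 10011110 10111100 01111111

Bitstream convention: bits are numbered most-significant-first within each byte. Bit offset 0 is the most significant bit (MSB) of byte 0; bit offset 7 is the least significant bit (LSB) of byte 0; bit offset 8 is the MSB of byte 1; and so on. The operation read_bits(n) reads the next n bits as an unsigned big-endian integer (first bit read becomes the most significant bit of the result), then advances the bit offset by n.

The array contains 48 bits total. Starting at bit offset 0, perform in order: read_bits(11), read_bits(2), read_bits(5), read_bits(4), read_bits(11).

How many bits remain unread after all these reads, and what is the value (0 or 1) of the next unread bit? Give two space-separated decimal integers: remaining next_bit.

Read 1: bits[0:11] width=11 -> value=1647 (bin 11001101111); offset now 11 = byte 1 bit 3; 37 bits remain
Read 2: bits[11:13] width=2 -> value=0 (bin 00); offset now 13 = byte 1 bit 5; 35 bits remain
Read 3: bits[13:18] width=5 -> value=1 (bin 00001); offset now 18 = byte 2 bit 2; 30 bits remain
Read 4: bits[18:22] width=4 -> value=13 (bin 1101); offset now 22 = byte 2 bit 6; 26 bits remain
Read 5: bits[22:33] width=11 -> value=829 (bin 01100111101); offset now 33 = byte 4 bit 1; 15 bits remain

Answer: 15 0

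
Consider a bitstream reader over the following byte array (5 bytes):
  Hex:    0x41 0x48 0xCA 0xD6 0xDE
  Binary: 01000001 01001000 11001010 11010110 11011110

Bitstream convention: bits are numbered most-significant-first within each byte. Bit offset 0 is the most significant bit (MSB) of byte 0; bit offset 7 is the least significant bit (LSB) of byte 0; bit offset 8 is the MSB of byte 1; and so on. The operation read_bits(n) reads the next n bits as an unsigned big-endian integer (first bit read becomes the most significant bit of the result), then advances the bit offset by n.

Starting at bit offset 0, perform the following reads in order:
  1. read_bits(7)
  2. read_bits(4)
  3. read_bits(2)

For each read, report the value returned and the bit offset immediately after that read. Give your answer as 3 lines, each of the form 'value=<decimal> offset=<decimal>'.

Answer: value=32 offset=7
value=10 offset=11
value=1 offset=13

Derivation:
Read 1: bits[0:7] width=7 -> value=32 (bin 0100000); offset now 7 = byte 0 bit 7; 33 bits remain
Read 2: bits[7:11] width=4 -> value=10 (bin 1010); offset now 11 = byte 1 bit 3; 29 bits remain
Read 3: bits[11:13] width=2 -> value=1 (bin 01); offset now 13 = byte 1 bit 5; 27 bits remain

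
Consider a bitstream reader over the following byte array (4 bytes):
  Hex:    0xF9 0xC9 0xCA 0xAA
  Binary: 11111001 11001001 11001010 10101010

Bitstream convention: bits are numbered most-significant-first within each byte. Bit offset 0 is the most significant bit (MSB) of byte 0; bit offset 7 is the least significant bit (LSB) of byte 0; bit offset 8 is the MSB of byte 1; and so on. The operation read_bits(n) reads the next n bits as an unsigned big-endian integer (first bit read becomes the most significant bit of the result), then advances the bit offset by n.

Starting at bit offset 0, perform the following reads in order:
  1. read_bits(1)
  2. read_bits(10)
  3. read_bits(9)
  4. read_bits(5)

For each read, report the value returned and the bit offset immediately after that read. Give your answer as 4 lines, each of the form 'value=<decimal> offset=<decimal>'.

Answer: value=1 offset=1
value=974 offset=11
value=156 offset=20
value=21 offset=25

Derivation:
Read 1: bits[0:1] width=1 -> value=1 (bin 1); offset now 1 = byte 0 bit 1; 31 bits remain
Read 2: bits[1:11] width=10 -> value=974 (bin 1111001110); offset now 11 = byte 1 bit 3; 21 bits remain
Read 3: bits[11:20] width=9 -> value=156 (bin 010011100); offset now 20 = byte 2 bit 4; 12 bits remain
Read 4: bits[20:25] width=5 -> value=21 (bin 10101); offset now 25 = byte 3 bit 1; 7 bits remain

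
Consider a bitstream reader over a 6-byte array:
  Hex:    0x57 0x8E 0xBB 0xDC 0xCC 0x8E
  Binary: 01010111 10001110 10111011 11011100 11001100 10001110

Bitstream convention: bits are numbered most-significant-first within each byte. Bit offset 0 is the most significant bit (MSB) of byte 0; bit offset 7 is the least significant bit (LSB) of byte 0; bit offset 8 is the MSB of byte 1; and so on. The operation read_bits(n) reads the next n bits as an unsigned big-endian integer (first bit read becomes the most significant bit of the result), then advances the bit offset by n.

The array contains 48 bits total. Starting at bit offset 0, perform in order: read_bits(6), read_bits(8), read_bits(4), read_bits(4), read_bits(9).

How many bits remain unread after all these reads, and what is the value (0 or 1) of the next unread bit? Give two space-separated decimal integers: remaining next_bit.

Read 1: bits[0:6] width=6 -> value=21 (bin 010101); offset now 6 = byte 0 bit 6; 42 bits remain
Read 2: bits[6:14] width=8 -> value=227 (bin 11100011); offset now 14 = byte 1 bit 6; 34 bits remain
Read 3: bits[14:18] width=4 -> value=10 (bin 1010); offset now 18 = byte 2 bit 2; 30 bits remain
Read 4: bits[18:22] width=4 -> value=14 (bin 1110); offset now 22 = byte 2 bit 6; 26 bits remain
Read 5: bits[22:31] width=9 -> value=494 (bin 111101110); offset now 31 = byte 3 bit 7; 17 bits remain

Answer: 17 0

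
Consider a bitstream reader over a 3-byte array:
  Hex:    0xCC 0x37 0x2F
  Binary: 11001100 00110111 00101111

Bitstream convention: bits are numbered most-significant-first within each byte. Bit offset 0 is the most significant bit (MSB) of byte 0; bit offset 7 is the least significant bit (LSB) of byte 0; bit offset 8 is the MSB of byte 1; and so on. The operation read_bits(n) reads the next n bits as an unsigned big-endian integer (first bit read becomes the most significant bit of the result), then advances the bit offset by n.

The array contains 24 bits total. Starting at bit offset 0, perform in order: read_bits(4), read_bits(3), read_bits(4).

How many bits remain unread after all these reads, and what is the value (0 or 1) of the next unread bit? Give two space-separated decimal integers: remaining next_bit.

Answer: 13 1

Derivation:
Read 1: bits[0:4] width=4 -> value=12 (bin 1100); offset now 4 = byte 0 bit 4; 20 bits remain
Read 2: bits[4:7] width=3 -> value=6 (bin 110); offset now 7 = byte 0 bit 7; 17 bits remain
Read 3: bits[7:11] width=4 -> value=1 (bin 0001); offset now 11 = byte 1 bit 3; 13 bits remain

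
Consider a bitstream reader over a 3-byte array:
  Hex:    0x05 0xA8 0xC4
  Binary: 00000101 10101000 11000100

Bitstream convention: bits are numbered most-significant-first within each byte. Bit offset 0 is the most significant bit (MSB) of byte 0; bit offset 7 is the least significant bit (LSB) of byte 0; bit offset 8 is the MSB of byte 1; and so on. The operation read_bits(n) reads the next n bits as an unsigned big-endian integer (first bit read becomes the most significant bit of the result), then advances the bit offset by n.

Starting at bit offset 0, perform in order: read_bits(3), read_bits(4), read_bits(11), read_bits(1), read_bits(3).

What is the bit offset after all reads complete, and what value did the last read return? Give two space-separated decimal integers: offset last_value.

Read 1: bits[0:3] width=3 -> value=0 (bin 000); offset now 3 = byte 0 bit 3; 21 bits remain
Read 2: bits[3:7] width=4 -> value=2 (bin 0010); offset now 7 = byte 0 bit 7; 17 bits remain
Read 3: bits[7:18] width=11 -> value=1699 (bin 11010100011); offset now 18 = byte 2 bit 2; 6 bits remain
Read 4: bits[18:19] width=1 -> value=0 (bin 0); offset now 19 = byte 2 bit 3; 5 bits remain
Read 5: bits[19:22] width=3 -> value=1 (bin 001); offset now 22 = byte 2 bit 6; 2 bits remain

Answer: 22 1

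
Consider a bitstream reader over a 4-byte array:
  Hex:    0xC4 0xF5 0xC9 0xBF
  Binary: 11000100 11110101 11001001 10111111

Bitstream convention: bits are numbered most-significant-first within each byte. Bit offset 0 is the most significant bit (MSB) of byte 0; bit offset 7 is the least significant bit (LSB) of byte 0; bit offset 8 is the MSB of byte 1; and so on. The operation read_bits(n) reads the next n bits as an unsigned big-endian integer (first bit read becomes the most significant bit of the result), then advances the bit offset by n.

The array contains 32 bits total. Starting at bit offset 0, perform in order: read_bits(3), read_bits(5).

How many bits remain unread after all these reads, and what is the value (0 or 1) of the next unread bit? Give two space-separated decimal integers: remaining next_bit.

Answer: 24 1

Derivation:
Read 1: bits[0:3] width=3 -> value=6 (bin 110); offset now 3 = byte 0 bit 3; 29 bits remain
Read 2: bits[3:8] width=5 -> value=4 (bin 00100); offset now 8 = byte 1 bit 0; 24 bits remain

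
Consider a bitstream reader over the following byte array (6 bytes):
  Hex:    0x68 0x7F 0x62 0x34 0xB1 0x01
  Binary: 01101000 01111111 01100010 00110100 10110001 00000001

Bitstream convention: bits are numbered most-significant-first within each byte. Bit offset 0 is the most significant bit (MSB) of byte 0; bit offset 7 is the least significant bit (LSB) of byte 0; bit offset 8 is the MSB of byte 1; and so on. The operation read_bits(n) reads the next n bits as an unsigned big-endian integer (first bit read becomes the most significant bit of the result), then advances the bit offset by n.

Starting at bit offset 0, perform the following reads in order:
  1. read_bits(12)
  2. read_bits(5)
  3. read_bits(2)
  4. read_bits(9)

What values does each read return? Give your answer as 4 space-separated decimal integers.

Answer: 1671 30 3 35

Derivation:
Read 1: bits[0:12] width=12 -> value=1671 (bin 011010000111); offset now 12 = byte 1 bit 4; 36 bits remain
Read 2: bits[12:17] width=5 -> value=30 (bin 11110); offset now 17 = byte 2 bit 1; 31 bits remain
Read 3: bits[17:19] width=2 -> value=3 (bin 11); offset now 19 = byte 2 bit 3; 29 bits remain
Read 4: bits[19:28] width=9 -> value=35 (bin 000100011); offset now 28 = byte 3 bit 4; 20 bits remain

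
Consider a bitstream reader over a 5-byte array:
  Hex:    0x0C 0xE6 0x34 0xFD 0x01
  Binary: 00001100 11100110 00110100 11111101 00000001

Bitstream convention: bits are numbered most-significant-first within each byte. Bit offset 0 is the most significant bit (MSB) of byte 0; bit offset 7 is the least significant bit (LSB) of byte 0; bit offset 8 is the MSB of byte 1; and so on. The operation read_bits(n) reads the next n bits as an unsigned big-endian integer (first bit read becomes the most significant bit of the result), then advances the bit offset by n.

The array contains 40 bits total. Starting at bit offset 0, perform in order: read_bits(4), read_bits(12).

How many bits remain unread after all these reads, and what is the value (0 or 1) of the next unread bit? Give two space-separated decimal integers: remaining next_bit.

Read 1: bits[0:4] width=4 -> value=0 (bin 0000); offset now 4 = byte 0 bit 4; 36 bits remain
Read 2: bits[4:16] width=12 -> value=3302 (bin 110011100110); offset now 16 = byte 2 bit 0; 24 bits remain

Answer: 24 0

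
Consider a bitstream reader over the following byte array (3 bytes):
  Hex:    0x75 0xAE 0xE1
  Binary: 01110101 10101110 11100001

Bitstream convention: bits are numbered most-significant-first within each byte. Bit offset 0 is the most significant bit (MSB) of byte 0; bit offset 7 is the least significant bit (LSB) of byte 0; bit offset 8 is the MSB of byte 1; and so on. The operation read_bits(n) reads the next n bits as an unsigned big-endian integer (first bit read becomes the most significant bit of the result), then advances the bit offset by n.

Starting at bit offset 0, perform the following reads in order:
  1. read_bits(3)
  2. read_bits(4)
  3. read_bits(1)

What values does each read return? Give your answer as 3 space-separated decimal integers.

Read 1: bits[0:3] width=3 -> value=3 (bin 011); offset now 3 = byte 0 bit 3; 21 bits remain
Read 2: bits[3:7] width=4 -> value=10 (bin 1010); offset now 7 = byte 0 bit 7; 17 bits remain
Read 3: bits[7:8] width=1 -> value=1 (bin 1); offset now 8 = byte 1 bit 0; 16 bits remain

Answer: 3 10 1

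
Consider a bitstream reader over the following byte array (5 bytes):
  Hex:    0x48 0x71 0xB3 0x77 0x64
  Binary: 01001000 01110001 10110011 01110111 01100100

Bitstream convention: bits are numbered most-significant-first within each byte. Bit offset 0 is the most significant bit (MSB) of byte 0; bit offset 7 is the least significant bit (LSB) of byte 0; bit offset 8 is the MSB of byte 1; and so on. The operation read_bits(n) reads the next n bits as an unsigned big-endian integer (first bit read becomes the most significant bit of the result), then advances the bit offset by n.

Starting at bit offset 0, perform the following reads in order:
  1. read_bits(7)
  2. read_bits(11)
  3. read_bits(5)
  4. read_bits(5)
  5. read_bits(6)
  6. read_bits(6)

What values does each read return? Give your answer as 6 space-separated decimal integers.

Read 1: bits[0:7] width=7 -> value=36 (bin 0100100); offset now 7 = byte 0 bit 7; 33 bits remain
Read 2: bits[7:18] width=11 -> value=454 (bin 00111000110); offset now 18 = byte 2 bit 2; 22 bits remain
Read 3: bits[18:23] width=5 -> value=25 (bin 11001); offset now 23 = byte 2 bit 7; 17 bits remain
Read 4: bits[23:28] width=5 -> value=23 (bin 10111); offset now 28 = byte 3 bit 4; 12 bits remain
Read 5: bits[28:34] width=6 -> value=29 (bin 011101); offset now 34 = byte 4 bit 2; 6 bits remain
Read 6: bits[34:40] width=6 -> value=36 (bin 100100); offset now 40 = byte 5 bit 0; 0 bits remain

Answer: 36 454 25 23 29 36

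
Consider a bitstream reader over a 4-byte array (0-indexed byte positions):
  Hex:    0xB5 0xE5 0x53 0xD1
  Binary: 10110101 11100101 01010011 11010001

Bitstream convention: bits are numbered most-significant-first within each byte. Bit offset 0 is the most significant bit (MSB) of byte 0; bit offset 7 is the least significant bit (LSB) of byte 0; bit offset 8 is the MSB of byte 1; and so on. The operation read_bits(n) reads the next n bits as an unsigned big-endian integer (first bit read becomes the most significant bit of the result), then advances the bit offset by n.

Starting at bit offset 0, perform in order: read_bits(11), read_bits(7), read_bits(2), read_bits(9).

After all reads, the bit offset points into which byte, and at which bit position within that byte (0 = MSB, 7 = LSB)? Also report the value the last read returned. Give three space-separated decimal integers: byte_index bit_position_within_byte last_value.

Answer: 3 5 122

Derivation:
Read 1: bits[0:11] width=11 -> value=1455 (bin 10110101111); offset now 11 = byte 1 bit 3; 21 bits remain
Read 2: bits[11:18] width=7 -> value=21 (bin 0010101); offset now 18 = byte 2 bit 2; 14 bits remain
Read 3: bits[18:20] width=2 -> value=1 (bin 01); offset now 20 = byte 2 bit 4; 12 bits remain
Read 4: bits[20:29] width=9 -> value=122 (bin 001111010); offset now 29 = byte 3 bit 5; 3 bits remain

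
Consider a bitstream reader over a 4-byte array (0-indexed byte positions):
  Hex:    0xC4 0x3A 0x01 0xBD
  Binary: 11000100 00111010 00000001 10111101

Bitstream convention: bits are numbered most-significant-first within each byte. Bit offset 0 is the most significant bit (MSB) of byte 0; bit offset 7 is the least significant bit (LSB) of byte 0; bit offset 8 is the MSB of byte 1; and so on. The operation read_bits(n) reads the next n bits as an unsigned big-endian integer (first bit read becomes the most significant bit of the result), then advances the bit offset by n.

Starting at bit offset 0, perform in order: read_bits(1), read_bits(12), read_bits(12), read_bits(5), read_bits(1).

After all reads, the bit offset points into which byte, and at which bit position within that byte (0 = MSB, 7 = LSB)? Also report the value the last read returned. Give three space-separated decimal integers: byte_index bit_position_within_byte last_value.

Answer: 3 7 0

Derivation:
Read 1: bits[0:1] width=1 -> value=1 (bin 1); offset now 1 = byte 0 bit 1; 31 bits remain
Read 2: bits[1:13] width=12 -> value=2183 (bin 100010000111); offset now 13 = byte 1 bit 5; 19 bits remain
Read 3: bits[13:25] width=12 -> value=1027 (bin 010000000011); offset now 25 = byte 3 bit 1; 7 bits remain
Read 4: bits[25:30] width=5 -> value=15 (bin 01111); offset now 30 = byte 3 bit 6; 2 bits remain
Read 5: bits[30:31] width=1 -> value=0 (bin 0); offset now 31 = byte 3 bit 7; 1 bits remain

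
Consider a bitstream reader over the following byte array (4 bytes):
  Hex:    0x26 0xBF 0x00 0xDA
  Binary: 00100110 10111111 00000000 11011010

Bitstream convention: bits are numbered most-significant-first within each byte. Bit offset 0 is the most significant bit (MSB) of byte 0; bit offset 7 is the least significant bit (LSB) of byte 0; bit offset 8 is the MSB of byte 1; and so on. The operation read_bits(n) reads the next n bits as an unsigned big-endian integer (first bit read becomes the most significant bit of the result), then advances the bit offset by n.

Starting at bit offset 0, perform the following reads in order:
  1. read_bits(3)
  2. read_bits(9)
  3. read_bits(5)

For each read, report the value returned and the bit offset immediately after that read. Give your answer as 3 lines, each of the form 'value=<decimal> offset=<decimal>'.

Read 1: bits[0:3] width=3 -> value=1 (bin 001); offset now 3 = byte 0 bit 3; 29 bits remain
Read 2: bits[3:12] width=9 -> value=107 (bin 001101011); offset now 12 = byte 1 bit 4; 20 bits remain
Read 3: bits[12:17] width=5 -> value=30 (bin 11110); offset now 17 = byte 2 bit 1; 15 bits remain

Answer: value=1 offset=3
value=107 offset=12
value=30 offset=17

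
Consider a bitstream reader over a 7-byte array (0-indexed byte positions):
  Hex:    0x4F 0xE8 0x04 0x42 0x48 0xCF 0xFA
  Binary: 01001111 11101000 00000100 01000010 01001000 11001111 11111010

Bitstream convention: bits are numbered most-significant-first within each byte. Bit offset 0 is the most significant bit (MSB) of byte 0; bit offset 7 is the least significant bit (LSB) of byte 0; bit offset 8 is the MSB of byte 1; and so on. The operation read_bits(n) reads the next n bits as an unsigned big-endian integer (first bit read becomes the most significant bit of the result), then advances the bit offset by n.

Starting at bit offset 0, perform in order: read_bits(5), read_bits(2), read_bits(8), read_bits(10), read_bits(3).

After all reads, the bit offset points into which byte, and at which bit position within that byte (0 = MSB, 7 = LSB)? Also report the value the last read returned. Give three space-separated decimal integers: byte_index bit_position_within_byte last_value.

Answer: 3 4 4

Derivation:
Read 1: bits[0:5] width=5 -> value=9 (bin 01001); offset now 5 = byte 0 bit 5; 51 bits remain
Read 2: bits[5:7] width=2 -> value=3 (bin 11); offset now 7 = byte 0 bit 7; 49 bits remain
Read 3: bits[7:15] width=8 -> value=244 (bin 11110100); offset now 15 = byte 1 bit 7; 41 bits remain
Read 4: bits[15:25] width=10 -> value=8 (bin 0000001000); offset now 25 = byte 3 bit 1; 31 bits remain
Read 5: bits[25:28] width=3 -> value=4 (bin 100); offset now 28 = byte 3 bit 4; 28 bits remain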